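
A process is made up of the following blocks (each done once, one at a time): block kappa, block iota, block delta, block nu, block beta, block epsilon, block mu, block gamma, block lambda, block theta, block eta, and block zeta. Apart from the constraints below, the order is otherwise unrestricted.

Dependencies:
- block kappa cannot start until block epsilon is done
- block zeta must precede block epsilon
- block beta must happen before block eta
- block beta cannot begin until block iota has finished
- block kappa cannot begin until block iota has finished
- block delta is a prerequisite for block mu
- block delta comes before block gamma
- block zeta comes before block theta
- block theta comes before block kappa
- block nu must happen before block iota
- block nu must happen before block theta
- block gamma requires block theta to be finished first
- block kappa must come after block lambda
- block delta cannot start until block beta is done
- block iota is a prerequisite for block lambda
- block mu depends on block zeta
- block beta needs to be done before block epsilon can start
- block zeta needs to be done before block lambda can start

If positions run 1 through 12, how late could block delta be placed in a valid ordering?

10

Following every chain forward from block delta, the blocks that must come later are block mu, block gamma — 2 of them.
So at least 2 blocks follow block delta, putting block delta no later than position 10. That position is achievable by scheduling everything else first.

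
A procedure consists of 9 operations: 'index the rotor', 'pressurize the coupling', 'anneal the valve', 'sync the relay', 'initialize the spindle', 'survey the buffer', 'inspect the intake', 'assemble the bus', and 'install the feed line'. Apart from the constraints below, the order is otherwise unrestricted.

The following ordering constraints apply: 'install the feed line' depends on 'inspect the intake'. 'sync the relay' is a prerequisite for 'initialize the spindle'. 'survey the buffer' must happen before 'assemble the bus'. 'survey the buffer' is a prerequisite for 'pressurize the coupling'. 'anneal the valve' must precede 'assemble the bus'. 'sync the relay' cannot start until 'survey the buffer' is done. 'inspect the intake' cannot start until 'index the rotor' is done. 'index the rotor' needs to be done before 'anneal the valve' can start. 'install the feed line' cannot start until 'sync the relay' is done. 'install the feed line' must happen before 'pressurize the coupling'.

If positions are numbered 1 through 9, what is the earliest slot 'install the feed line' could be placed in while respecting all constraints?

5

Working backwards through the constraints from 'install the feed line', its full set of required predecessors is 'index the rotor', 'sync the relay', 'survey the buffer', 'inspect the intake' — 4 of them.
With 4 mandatory predecessors, the earliest 'install the feed line' can sit is position 4+1 = 5, and placing just those 4 first achieves it.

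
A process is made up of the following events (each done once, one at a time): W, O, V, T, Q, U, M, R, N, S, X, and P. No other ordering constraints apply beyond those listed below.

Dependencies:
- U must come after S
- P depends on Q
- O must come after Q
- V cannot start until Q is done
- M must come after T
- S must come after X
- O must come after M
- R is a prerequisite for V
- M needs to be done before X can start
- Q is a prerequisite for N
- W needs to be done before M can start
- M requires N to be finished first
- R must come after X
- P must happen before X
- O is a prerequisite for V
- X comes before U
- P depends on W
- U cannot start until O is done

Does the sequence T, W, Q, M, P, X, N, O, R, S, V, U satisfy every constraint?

In the proposed order, M appears before N.
That contradicts the constraint that N must precede M.

No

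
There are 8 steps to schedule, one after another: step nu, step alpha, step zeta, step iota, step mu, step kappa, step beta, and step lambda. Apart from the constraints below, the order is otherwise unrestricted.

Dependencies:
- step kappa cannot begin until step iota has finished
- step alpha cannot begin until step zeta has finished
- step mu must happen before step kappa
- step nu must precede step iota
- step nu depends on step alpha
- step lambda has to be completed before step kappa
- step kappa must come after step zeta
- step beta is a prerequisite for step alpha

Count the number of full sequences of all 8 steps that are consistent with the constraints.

84

The steps with no prerequisites are step zeta, step mu, step beta, step lambda; any of them can be placed first.
Systematically extending each partial ordering one step at a time and counting, there are 84 complete orderings.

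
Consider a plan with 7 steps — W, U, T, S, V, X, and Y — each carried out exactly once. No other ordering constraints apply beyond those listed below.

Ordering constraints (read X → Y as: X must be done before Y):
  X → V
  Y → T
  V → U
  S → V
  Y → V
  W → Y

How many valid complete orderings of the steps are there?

44

3 steps have no prerequisites (W, S, X), so any of them could come first.
Systematically extending each partial ordering one step at a time and counting, there are 44 complete orderings.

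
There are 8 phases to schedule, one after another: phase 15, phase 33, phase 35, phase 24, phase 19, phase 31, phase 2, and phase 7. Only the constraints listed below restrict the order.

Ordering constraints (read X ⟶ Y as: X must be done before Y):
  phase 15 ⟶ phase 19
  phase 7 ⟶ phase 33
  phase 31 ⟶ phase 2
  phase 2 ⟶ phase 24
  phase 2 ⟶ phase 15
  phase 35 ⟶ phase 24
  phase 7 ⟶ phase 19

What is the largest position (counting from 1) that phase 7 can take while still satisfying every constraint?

Following every chain forward from phase 7, the phases that must come later are phase 33, phase 19 — 2 of them.
So at least 2 phases follow phase 7, putting phase 7 no later than position 6. That position is achievable by scheduling everything else first.

6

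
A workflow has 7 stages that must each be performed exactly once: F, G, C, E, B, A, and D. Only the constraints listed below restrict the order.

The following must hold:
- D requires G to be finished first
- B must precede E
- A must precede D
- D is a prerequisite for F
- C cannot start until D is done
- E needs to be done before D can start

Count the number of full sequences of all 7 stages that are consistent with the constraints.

24

The stages with no prerequisites are G, B, A; any of them can be placed first.
Counting all ways to extend the partial order to a total order gives 24.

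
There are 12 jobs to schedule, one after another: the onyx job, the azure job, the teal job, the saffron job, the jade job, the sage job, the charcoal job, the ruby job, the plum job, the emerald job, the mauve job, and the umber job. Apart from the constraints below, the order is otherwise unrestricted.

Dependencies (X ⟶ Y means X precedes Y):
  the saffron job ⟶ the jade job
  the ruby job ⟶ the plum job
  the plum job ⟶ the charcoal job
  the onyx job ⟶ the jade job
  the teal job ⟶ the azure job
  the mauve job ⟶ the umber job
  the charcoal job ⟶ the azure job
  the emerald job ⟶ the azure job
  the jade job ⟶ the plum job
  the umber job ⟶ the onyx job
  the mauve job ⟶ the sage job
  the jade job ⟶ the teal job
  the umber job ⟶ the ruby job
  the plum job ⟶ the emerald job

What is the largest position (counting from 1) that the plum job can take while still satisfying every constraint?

9

Following every chain forward from the plum job, the jobs that must come later are the azure job, the charcoal job, the emerald job — 3 of them.
With 3 mandatory successors out of 12 jobs total, the latest slot for the plum job is 12−3 = 9, and it's reachable by doing all non-successors before the plum job.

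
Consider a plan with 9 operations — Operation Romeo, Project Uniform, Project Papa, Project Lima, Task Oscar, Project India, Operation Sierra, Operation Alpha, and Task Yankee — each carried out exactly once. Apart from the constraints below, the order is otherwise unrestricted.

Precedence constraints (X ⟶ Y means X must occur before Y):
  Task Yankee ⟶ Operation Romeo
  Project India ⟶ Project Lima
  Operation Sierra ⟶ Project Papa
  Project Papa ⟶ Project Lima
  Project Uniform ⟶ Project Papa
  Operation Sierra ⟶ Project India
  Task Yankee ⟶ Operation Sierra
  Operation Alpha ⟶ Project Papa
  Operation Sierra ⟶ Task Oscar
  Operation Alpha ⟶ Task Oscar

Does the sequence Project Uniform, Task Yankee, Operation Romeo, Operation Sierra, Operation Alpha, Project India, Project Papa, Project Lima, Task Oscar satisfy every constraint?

Yes

Going through the constraints one by one, each required predecessor appears earlier in the sequence than its dependent — e.g. Project Uniform (position 1) is before Project Papa (position 7), as required.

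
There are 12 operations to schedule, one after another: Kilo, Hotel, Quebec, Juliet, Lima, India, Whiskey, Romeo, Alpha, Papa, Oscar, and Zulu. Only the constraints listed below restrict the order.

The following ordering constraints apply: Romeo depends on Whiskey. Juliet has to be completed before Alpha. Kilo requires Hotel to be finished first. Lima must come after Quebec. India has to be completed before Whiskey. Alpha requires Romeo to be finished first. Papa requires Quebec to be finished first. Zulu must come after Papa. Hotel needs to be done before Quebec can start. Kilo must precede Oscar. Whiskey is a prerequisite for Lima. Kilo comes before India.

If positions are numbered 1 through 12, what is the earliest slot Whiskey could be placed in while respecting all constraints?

4

The operations that are forced before Whiskey, directly or transitively, are Kilo, Hotel, India. That's 3 operations.
With 3 mandatory predecessors, the earliest Whiskey can sit is position 3+1 = 4, and placing just those 3 first achieves it.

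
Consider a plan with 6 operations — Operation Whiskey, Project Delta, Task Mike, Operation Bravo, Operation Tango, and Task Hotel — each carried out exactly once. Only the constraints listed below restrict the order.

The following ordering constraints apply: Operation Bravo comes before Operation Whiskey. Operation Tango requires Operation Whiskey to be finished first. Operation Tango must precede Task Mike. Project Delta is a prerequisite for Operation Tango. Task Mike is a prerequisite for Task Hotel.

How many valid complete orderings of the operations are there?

3

2 operations have no prerequisites (Project Delta, Operation Bravo), so any of them could come first.
Counting all ways to extend the partial order to a total order gives 3.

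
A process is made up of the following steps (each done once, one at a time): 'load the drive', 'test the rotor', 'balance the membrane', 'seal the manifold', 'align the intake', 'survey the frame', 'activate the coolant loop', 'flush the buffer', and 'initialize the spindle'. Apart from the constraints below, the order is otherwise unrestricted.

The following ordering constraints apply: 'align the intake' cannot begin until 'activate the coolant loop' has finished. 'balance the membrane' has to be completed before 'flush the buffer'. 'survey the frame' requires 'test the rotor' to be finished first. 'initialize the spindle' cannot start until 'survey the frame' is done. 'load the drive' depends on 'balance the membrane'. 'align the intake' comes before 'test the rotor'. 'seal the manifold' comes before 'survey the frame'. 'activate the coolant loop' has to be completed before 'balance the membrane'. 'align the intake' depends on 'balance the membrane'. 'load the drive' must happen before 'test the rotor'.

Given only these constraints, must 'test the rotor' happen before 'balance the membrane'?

No

The constraints actually force 'balance the membrane' before 'test the rotor' (via 'balance the membrane' → 'load the drive' → 'test the rotor'), not the other way around.
So 'test the rotor' does not have to come before 'balance the membrane' — it cannot.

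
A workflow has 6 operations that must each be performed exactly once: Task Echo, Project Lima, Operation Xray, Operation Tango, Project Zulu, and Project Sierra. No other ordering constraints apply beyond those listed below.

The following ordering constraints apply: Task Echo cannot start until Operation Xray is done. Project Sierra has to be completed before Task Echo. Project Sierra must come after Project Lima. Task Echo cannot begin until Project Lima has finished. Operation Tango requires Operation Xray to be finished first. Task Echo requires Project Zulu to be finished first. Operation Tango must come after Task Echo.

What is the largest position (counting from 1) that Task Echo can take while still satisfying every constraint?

5

The only operation forced after Task Echo (directly or by a chain) is Operation Tango.
With 1 mandatory successor out of 6 operations total, the latest slot for Task Echo is 6−1 = 5, and it's reachable by doing all non-successors before Task Echo.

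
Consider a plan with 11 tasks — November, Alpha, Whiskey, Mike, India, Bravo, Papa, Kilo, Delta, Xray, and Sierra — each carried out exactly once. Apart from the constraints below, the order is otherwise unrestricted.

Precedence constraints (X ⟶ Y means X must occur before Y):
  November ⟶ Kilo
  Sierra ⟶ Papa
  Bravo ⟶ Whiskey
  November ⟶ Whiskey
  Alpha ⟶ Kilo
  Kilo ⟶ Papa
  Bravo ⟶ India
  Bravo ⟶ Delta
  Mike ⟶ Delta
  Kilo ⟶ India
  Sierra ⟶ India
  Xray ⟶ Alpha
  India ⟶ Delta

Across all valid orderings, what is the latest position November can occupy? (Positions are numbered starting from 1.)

Following every chain forward from November, the tasks that must come later are Whiskey, India, Papa, Kilo, Delta — 5 of them.
So at least 5 tasks follow November, putting November no later than position 6. That position is achievable by scheduling everything else first.

6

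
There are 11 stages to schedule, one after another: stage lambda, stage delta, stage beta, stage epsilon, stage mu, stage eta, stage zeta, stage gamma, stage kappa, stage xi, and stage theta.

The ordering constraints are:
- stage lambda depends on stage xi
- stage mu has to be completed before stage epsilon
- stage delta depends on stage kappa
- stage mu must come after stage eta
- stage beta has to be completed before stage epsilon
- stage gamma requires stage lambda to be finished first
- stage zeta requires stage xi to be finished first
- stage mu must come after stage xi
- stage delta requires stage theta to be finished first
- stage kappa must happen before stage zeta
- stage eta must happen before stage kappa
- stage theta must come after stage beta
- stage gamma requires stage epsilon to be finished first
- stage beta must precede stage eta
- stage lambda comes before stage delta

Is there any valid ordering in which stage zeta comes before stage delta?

Nothing in the constraints forces stage delta before stage zeta — there is no chain from stage delta to stage zeta.
That means at least one valid schedule has stage zeta before stage delta.

Yes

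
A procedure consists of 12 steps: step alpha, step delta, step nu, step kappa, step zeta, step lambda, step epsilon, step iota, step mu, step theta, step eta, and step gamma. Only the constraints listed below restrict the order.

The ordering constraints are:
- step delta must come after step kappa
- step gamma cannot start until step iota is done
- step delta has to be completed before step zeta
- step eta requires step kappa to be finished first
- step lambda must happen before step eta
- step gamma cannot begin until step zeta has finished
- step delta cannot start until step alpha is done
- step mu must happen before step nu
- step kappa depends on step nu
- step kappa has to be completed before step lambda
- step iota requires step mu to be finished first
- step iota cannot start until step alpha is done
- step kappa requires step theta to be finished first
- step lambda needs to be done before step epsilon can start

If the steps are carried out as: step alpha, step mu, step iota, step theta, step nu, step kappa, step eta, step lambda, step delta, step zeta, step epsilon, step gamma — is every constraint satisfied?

Here step lambda comes after step eta.
Since step lambda is required before step eta, the ordering is invalid.

No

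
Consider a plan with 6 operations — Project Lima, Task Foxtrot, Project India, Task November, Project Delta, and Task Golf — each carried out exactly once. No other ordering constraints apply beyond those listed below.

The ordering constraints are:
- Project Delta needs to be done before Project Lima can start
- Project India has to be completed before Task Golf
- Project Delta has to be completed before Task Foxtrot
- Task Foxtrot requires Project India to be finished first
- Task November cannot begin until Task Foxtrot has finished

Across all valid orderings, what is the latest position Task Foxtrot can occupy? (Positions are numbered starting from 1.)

Following the constraints forward from Task Foxtrot, its only required successor is Task November.
With 1 mandatory successor out of 6 operations total, the latest slot for Task Foxtrot is 6−1 = 5, and it's reachable by doing all non-successors before Task Foxtrot.

5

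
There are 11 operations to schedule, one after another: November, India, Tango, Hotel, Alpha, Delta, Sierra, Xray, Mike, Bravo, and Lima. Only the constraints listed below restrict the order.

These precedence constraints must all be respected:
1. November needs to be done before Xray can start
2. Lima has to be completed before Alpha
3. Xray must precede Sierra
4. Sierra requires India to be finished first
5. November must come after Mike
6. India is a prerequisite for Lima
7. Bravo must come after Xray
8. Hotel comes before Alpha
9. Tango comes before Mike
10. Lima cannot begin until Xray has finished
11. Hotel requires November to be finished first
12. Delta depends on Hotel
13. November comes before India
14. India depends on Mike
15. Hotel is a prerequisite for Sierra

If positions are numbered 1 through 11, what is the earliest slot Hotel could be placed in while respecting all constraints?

4

The operations that are forced before Hotel, directly or transitively, are November, Tango, Mike. That's 3 operations.
With 3 mandatory predecessors, the earliest Hotel can sit is position 3+1 = 4, and placing just those 3 first achieves it.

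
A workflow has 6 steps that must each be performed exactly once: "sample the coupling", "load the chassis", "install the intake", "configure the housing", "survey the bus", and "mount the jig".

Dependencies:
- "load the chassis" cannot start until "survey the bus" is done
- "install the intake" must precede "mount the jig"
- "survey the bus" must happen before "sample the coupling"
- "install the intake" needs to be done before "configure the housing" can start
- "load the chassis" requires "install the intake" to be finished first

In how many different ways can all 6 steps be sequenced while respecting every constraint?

70

2 steps have no prerequisites ("install the intake", "survey the bus"), so any of them could come first.
Systematically extending each partial ordering one step at a time and counting, there are 70 complete orderings.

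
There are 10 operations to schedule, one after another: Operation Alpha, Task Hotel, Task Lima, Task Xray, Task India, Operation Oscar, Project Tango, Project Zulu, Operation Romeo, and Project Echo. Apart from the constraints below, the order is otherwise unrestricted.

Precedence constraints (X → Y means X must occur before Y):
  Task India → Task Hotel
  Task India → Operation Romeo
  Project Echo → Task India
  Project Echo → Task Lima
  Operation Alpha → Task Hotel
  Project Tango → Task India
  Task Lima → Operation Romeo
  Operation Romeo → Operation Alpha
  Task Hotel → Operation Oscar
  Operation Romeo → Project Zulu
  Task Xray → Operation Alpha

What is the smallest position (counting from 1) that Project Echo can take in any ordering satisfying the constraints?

1

Nothing is required before Project Echo; it can be the very first operation.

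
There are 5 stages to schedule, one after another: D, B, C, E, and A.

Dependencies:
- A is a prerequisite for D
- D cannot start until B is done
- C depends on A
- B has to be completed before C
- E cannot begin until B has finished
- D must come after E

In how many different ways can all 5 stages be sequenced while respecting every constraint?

The stages with no prerequisites are B, A; any of them can be placed first.
Enumerating by repeatedly choosing an available stage (one whose prerequisites are all placed) gives 8 distinct complete orderings.

8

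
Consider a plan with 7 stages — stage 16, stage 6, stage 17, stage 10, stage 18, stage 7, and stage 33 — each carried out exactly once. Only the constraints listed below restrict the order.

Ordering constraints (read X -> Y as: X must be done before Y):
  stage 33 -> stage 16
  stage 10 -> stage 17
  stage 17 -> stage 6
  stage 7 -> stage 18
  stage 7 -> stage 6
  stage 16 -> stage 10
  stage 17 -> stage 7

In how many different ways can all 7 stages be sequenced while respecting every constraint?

Stage 33 is the only stage with nothing required before it, so every ordering starts there.
Enumerating by repeatedly choosing an available stage (one whose prerequisites are all placed) gives 2 distinct complete orderings.

2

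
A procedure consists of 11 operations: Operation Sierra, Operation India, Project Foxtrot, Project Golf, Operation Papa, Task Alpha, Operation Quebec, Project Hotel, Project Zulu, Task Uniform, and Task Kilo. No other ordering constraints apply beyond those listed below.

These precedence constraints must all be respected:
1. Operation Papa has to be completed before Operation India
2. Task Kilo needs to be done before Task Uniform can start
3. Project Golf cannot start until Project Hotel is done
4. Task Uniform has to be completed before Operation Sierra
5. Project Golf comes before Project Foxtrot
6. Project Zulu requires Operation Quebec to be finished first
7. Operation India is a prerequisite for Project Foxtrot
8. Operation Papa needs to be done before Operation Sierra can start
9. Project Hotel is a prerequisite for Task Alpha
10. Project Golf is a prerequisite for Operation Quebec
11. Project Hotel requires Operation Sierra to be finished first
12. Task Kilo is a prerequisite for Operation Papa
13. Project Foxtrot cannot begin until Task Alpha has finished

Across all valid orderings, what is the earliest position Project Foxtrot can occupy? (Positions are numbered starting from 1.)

9

Working backwards through the constraints from Project Foxtrot, its full set of required predecessors is Operation Sierra, Operation India, Project Golf, Operation Papa, Task Alpha, Project Hotel, Task Uniform, Task Kilo — 8 of them.
So at minimum 8 operations come before Project Foxtrot, putting Project Foxtrot no earlier than position 9. That position is achievable by scheduling exactly those predecessors first.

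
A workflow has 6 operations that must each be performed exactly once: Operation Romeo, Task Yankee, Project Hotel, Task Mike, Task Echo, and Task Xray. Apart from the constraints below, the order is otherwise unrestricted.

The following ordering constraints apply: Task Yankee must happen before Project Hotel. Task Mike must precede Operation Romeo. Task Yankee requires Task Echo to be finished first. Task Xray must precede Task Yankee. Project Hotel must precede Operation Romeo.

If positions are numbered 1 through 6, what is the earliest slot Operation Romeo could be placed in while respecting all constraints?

Working backwards through the constraints from Operation Romeo, its full set of required predecessors is Task Yankee, Project Hotel, Task Mike, Task Echo, Task Xray — 5 of them.
With 5 mandatory predecessors, the earliest Operation Romeo can sit is position 5+1 = 6, and placing just those 5 first achieves it.

6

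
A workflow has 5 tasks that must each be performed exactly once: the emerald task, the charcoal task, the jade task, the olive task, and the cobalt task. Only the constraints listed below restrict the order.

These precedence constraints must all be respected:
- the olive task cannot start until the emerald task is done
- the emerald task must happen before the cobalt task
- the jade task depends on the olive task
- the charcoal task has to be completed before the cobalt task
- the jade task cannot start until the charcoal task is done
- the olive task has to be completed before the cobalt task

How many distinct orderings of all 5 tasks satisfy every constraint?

6

The tasks with no prerequisites are the emerald task, the charcoal task; any of them can be placed first.
Systematically extending each partial ordering one task at a time and counting, there are 6 complete orderings.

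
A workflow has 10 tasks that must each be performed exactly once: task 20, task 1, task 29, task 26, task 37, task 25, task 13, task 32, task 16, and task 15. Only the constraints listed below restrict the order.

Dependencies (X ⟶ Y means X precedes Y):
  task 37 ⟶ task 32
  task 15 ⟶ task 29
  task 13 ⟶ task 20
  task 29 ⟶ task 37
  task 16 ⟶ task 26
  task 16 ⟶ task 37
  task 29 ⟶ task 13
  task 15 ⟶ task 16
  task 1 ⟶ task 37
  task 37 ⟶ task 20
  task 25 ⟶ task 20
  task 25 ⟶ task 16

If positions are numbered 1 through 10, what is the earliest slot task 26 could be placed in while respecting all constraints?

4

The tasks that are forced before task 26, directly or transitively, are task 25, task 16, task 15. That's 3 tasks.
With 3 mandatory predecessors, the earliest task 26 can sit is position 3+1 = 4, and placing just those 3 first achieves it.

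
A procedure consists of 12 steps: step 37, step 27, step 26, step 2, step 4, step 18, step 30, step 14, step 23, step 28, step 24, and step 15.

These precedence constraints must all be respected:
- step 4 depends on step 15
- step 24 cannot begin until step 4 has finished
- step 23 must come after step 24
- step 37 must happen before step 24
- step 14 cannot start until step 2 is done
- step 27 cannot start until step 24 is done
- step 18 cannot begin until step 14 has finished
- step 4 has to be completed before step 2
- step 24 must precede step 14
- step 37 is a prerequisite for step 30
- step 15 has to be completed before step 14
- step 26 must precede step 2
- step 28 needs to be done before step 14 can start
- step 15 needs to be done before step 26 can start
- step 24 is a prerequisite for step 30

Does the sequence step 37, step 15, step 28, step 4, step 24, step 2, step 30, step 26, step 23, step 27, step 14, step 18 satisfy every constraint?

In the proposed order, step 2 appears before step 26.
That contradicts the constraint that step 26 must precede step 2.

No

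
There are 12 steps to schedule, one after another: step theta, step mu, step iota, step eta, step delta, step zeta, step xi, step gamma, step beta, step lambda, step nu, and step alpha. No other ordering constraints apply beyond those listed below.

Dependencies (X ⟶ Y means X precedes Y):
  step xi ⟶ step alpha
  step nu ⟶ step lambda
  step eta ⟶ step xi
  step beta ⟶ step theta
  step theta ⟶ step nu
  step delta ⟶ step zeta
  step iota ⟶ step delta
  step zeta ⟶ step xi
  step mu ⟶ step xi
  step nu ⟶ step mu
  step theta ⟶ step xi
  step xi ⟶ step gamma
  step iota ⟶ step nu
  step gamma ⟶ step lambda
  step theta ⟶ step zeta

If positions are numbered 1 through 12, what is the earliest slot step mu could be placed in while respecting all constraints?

5

Working backwards through the constraints from step mu, its full set of required predecessors is step theta, step iota, step beta, step nu — 4 of them.
With 4 mandatory predecessors, the earliest step mu can sit is position 4+1 = 5, and placing just those 4 first achieves it.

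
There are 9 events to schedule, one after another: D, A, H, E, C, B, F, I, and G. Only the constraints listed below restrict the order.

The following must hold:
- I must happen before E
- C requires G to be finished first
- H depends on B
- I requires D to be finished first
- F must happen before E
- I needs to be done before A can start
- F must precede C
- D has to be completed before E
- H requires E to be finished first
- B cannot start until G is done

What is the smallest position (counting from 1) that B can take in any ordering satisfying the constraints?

2

Working backwards through the constraints from B, its only required predecessor is G.
So at minimum 1 event comes before B, putting B no earlier than position 2. That position is achievable by scheduling exactly that predecessor first.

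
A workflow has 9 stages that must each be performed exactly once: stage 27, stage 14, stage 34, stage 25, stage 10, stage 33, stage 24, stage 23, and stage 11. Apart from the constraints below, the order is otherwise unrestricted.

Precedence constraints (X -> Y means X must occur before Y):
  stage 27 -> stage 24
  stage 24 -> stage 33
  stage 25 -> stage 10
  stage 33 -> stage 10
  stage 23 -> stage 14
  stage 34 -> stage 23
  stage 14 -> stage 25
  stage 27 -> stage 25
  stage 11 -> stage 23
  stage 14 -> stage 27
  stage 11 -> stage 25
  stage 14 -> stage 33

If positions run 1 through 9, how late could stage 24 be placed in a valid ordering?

Following every chain forward from stage 24, the stages that must come later are stage 10, stage 33 — 2 of them.
So at least 2 stages follow stage 24, putting stage 24 no later than position 7. That position is achievable by scheduling everything else first.

7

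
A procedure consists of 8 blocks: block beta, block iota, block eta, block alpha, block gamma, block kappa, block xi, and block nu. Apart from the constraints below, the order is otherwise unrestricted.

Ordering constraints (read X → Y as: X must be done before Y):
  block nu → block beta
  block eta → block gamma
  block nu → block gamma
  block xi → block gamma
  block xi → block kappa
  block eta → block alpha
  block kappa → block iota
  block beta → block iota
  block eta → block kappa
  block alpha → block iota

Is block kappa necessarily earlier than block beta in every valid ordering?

No

Nothing in the constraints links block kappa and block beta; they are unordered relative to each other.
There exist valid orderings with block beta before block kappa, so block kappa is not required to come first.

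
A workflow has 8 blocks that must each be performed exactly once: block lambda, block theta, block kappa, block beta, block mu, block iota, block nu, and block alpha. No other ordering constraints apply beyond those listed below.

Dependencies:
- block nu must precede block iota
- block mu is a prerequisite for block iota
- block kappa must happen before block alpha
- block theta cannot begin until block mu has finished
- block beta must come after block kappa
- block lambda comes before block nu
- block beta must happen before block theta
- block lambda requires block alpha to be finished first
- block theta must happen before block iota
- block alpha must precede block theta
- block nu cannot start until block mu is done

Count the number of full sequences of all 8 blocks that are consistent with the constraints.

2 blocks have no prerequisites (block kappa, block mu), so any of them could come first.
Counting all ways to extend the partial order to a total order gives 42.

42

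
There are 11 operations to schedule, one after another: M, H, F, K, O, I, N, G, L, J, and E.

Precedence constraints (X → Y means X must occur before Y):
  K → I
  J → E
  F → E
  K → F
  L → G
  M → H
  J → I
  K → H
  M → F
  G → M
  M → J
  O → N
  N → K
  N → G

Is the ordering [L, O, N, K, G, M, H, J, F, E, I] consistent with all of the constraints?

Every stated constraint is respected: K sits at position 4, ahead of I at position 11, and each of the other listed pairs likewise has the predecessor earlier in the sequence.

Yes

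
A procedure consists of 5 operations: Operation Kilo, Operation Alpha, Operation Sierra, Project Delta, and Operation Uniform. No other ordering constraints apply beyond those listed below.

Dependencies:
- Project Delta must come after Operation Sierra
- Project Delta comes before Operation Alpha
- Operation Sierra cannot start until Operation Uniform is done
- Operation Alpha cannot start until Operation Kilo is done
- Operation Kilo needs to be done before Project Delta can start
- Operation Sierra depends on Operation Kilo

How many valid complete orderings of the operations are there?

2

The operations with no prerequisites are Operation Kilo, Operation Uniform; any of them can be placed first.
Systematically extending each partial ordering one operation at a time and counting, there are 2 complete orderings.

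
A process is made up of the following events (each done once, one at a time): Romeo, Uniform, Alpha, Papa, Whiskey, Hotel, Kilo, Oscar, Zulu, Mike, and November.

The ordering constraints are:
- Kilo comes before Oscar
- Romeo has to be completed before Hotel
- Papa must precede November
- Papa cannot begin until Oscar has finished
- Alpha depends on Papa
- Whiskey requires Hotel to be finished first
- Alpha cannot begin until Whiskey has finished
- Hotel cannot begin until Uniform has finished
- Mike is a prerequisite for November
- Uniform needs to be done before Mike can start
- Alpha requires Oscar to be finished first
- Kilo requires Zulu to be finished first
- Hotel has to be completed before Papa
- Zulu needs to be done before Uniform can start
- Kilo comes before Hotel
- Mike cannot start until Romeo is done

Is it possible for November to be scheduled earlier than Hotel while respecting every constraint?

No

The constraints give a chain Hotel → Papa → November, which forces Hotel before November.
Hence November can never be scheduled before Hotel.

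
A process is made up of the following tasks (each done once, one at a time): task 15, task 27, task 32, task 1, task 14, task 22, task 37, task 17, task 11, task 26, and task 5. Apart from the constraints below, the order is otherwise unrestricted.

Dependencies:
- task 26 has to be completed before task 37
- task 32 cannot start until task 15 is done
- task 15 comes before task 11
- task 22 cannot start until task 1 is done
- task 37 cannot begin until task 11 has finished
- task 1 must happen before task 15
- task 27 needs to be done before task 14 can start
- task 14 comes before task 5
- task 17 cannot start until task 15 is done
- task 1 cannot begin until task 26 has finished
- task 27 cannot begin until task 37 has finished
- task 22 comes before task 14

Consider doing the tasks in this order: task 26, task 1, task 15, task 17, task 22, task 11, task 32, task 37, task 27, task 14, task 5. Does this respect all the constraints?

Checking each listed constraint against this order: for instance, task 26 is in position 1 and task 37 in position 8, so that constraint holds — and the remaining constraints check out the same way.

Yes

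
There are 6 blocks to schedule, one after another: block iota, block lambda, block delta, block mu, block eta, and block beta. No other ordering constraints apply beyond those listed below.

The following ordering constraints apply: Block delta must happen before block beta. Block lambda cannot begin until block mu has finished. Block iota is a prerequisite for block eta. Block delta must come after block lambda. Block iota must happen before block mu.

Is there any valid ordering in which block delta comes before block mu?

No

Following block mu → block lambda → block delta, block mu must precede block delta in every valid ordering.
So no valid ordering can have block delta before block mu.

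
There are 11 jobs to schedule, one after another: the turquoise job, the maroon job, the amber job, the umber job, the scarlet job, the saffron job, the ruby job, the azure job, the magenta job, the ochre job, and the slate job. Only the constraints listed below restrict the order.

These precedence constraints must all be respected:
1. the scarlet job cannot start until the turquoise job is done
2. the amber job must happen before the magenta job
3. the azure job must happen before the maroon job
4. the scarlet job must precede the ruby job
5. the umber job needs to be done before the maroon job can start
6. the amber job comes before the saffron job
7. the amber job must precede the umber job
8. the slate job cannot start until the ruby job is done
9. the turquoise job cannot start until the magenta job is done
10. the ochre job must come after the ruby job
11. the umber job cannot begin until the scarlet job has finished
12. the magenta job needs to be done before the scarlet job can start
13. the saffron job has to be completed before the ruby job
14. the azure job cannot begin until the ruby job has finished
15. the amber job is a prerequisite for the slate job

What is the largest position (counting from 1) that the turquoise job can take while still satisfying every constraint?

4

Following every chain forward from the turquoise job, the jobs that must come later are the maroon job, the umber job, the scarlet job, the ruby job, the azure job, the ochre job, the slate job — 7 of them.
So at least 7 jobs follow the turquoise job, putting the turquoise job no later than position 4. That position is achievable by scheduling everything else first.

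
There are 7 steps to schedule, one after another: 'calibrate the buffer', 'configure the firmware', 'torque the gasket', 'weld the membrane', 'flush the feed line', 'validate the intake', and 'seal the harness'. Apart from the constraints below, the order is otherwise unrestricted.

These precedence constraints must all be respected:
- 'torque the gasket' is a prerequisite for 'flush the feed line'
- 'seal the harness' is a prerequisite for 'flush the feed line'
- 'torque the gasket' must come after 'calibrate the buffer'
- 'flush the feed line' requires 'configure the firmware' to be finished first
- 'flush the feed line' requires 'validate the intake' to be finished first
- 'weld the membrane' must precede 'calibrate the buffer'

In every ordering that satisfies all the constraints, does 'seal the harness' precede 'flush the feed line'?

Yes

Following the dependencies: 'seal the harness' → 'flush the feed line'.
Hence 'seal the harness' necessarily comes before 'flush the feed line'.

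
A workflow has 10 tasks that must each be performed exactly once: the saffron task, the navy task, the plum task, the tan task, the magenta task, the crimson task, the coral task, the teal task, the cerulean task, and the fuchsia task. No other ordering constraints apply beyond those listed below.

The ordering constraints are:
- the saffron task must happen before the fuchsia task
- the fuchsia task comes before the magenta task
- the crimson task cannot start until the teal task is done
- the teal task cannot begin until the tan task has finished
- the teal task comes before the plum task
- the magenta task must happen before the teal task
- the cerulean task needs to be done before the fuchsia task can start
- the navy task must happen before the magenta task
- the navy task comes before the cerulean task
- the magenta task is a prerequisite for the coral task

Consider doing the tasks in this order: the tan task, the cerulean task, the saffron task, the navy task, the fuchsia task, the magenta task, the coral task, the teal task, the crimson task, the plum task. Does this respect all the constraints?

Here the navy task comes after the cerulean task.
But one of the constraints requires the navy task before the cerulean task, so this ordering violates it.

No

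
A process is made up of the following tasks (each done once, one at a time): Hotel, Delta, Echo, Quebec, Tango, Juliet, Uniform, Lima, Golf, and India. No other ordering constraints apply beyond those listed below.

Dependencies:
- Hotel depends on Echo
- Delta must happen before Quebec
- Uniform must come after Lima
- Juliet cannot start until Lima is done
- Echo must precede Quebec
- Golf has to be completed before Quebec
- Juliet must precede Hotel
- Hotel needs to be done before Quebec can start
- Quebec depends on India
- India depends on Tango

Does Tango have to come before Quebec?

Yes

Tracing the constraints gives a chain: Tango → India → Quebec.
That forces Tango before Quebec in every valid schedule.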